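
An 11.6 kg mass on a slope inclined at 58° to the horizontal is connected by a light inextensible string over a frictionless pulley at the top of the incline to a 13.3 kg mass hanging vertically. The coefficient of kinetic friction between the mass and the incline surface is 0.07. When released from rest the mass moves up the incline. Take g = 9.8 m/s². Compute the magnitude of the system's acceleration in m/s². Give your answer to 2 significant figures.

1.2 m/s²

For the mass on the incline: the weight component along the slope is m₁g sin 58° = 11.6 × 9.8 × 0.8480 = 96.401 N and the normal force is N = m₁g cos 58° = 60.241 N.
Kinetic friction opposes the mass's motion up the incline: f = μN = 0.07 × 60.241 = 4.217 N acting down the slope.
Newton's second law for the mass (up-slope positive): T − 96.401 − 4.217 = 11.6 a. For the hanging mass (downward positive): 13.3 × 9.8 − T = 13.3 a.
Adding the two equations eliminates T: 29.722 = 24.9 a, so a = 1.1937 m/s².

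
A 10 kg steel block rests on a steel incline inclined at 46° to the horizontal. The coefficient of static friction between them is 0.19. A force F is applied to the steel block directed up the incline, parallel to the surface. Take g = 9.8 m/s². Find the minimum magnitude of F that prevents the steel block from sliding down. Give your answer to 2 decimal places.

57.56 N

The normal force is N = mg cos 46° = 68.077 N. With F at its minimum the steel block is on the verge of sliding down, so static friction is at its maximum μ_s N = 0.19 × 68.077 = 12.935 N and acts up the slope.
Equilibrium along the incline: F + μ_s N = mg sin 46°, so F = 70.495 − 12.935 = 57.560 N.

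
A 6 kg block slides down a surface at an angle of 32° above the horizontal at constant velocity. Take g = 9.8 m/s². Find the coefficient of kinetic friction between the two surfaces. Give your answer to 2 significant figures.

At constant velocity the net force along the incline is zero: mg sin 32° = μ mg cos 32°.
So μ = tan 32° = 0.5299 / 0.8480 = 0.6249.

0.62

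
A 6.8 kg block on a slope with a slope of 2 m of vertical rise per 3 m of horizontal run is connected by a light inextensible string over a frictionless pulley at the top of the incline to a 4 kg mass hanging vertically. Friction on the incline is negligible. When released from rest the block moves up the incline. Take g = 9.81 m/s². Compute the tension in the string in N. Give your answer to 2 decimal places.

38.41 N

For the block on the incline: the weight component along the slope is m₁g sin 33.69° = 6.8 × 9.81 × 0.5547 = 37.003 N and the normal force is N = m₁g cos 33.69° = 55.504 N.
Newton's second law for the block (up-slope positive): T − 37.003 = 6.8 a. For the hanging mass (downward positive): 4 × 9.81 − T = 4 a.
Adding the two equations eliminates T: 2.237 = 10.8 a, so a = 0.2071 m/s².
Then from the hanging mass's equation, T = 4 × (9.81 − 0.2071) = 38.412 N.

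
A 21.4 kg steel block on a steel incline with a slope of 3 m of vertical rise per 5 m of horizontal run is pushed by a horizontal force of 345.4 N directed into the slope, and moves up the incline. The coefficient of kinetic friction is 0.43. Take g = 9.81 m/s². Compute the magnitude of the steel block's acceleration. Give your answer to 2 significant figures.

1.6 m/s²

The horizontal push has components F cos 30.96° = 345.4 × 0.8575 = 296.180 N up the incline and F sin 30.96° = 345.4 × 0.5145 = 177.708 N pressing into the surface.
The normal force is therefore N = mg cos 30.96° + F sin 30.96° = 180.018 + 177.708 = 357.726 N, and kinetic friction down the slope is μN = 0.43 × 357.726 = 153.822 N.
Along the incline: F cos 30.96° − mg sin 30.96° − μN = ma, so 296.180 − 108.011 − 153.822 = 21.4 a, giving a = 1.6050 m/s².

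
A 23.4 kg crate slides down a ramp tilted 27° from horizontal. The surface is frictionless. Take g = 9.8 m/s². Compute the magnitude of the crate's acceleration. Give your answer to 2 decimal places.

4.45 m/s²

Resolving the weight along the incline: the component pulling the crate down the slope is mg sin 27° = 23.4 × 9.8 × 0.4540 = 104.111 N, and the normal force is N = mg cos 27° = 23.4 × 9.8 × 0.8910 = 204.324 N.
With no friction the net force along the incline is 104.111 N, so a = g sin 27° = 104.111 / 23.4 = 4.4492 m/s².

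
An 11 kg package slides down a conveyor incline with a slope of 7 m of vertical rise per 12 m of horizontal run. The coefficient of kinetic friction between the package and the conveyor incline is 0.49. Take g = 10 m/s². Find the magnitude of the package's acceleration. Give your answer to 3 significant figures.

Resolving the weight along the incline: the component pulling the package down the slope is mg sin 30.26° = 11 × 10 × 0.5039 = 55.429 N, and the normal force is N = mg cos 30.26° = 11 × 10 × 0.8638 = 95.018 N.
Kinetic friction acts up the slope with magnitude f = μN = 0.49 × 95.018 = 46.559 N.
Net force along the incline is 55.429 − 46.559 = 8.870 N, so a = 8.870 / 11 = 0.8064 m/s².

0.806 m/s²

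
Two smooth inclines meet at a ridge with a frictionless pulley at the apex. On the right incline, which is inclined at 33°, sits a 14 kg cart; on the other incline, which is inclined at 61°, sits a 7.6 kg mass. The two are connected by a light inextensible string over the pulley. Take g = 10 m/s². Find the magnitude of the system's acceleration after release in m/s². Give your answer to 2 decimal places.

Resolve each weight along its own incline: the 14 kg mass has component 14 × 10 × sin 33° = 76.249 N down its slope, and the 7.6 kg mass has 7.6 × 10 × sin 61° = 66.471 N down its slope.
The 14 kg side's 76.249 N exceeds the other side's 66.471 N, so that mass slides down and the 7.6 kg mass slides up. Taking that direction as positive, Newton's second law for the whole system gives 76.249 − 66.471 = (14 + 7.6) a, so a = 9.778 / 21.6 = 0.4527 m/s².

0.45 m/s²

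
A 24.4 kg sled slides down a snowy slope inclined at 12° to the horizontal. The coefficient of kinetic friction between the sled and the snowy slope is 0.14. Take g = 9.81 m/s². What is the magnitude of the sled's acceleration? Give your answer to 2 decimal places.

Resolving the weight along the incline: the component pulling the sled down the slope is mg sin 12° = 24.4 × 9.81 × 0.2079 = 49.764 N, and the normal force is N = mg cos 12° = 24.4 × 9.81 × 0.9781 = 234.122 N.
Kinetic friction acts up the slope with magnitude f = μN = 0.14 × 234.122 = 32.777 N.
Net force along the incline is 49.764 − 32.777 = 16.987 N, so a = 16.987 / 24.4 = 0.6962 m/s².

0.70 m/s²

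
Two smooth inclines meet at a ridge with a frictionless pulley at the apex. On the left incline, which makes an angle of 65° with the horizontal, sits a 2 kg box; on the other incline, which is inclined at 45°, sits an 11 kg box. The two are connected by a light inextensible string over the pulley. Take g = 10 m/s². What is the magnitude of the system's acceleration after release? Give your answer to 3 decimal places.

Resolve each weight along its own incline: the 2 kg mass has component 2 × 10 × sin 65° = 18.126 N down its slope, and the 11 kg mass has 11 × 10 × sin 45° = 77.782 N down its slope.
The 11 kg side's 77.782 N exceeds the other side's 18.126 N, so that mass slides down and the 2 kg mass slides up. Taking that direction as positive, Newton's second law for the whole system gives 77.782 − 18.126 = (2 + 11) a, so a = 59.656 / 13 = 4.5889 m/s².

4.589 m/s²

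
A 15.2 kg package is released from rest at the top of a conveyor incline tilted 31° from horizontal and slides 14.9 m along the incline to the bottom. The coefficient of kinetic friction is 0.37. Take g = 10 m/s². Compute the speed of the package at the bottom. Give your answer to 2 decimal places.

7.68 m/s

The weight component along the incline is mg sin 31° = 78.286 N and the normal force is N = mg cos 31° = 130.289 N.
Friction up the slope is f = μN = 0.37 × 130.289 = 48.207 N, so the net downslope force is 78.286 − 48.207 = 30.079 N and a = 30.079 / 15.2 = 1.9789 m/s².
Starting from rest over a distance of 14.9 m, v² = 2aL = 2 × 1.9789 × 14.9 = 58.9712, so v = 7.6793 m/s.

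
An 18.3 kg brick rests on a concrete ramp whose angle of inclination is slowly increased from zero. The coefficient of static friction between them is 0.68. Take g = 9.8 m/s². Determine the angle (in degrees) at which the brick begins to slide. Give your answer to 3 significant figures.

34.2°

At the threshold of sliding, static friction is at its maximum μ_s N and exactly balances the weight component along the incline: mg sin θ = μ_s mg cos θ.
Hence tan θ = μ_s = 0.68, so θ = arctan(0.68) = 34.2157°.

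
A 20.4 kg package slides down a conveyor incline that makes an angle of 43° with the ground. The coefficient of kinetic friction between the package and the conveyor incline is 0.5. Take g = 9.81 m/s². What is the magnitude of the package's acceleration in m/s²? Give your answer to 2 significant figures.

3.1 m/s²

Resolving the weight along the incline: the component pulling the package down the slope is mg sin 43° = 20.4 × 9.81 × 0.6820 = 136.485 N, and the normal force is N = mg cos 43° = 20.4 × 9.81 × 0.7314 = 146.371 N.
Kinetic friction acts up the slope with magnitude f = μN = 0.5 × 146.371 = 73.186 N.
Net force along the incline is 136.485 − 73.186 = 63.299 N, so a = 63.299 / 20.4 = 3.1029 m/s².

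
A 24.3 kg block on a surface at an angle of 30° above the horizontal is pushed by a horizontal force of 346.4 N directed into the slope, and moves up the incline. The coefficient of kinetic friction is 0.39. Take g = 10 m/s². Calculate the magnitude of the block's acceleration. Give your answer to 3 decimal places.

1.188 m/s²

The horizontal push has components F cos 30° = 346.4 × 0.8660 = 299.982 N up the incline and F sin 30° = 346.4 × 0.5000 = 173.200 N pressing into the surface.
The normal force is therefore N = mg cos 30° + F sin 30° = 210.438 + 173.200 = 383.638 N, and kinetic friction down the slope is μN = 0.39 × 383.638 = 149.619 N.
Along the incline: F cos 30° − mg sin 30° − μN = ma, so 299.982 − 121.500 − 149.619 = 24.3 a, giving a = 1.1878 m/s².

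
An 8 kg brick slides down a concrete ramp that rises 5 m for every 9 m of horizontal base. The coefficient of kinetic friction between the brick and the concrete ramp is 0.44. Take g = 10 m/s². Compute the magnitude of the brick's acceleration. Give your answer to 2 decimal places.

Resolving the weight along the incline: the component pulling the brick down the slope is mg sin 29.05° = 8 × 10 × 0.4856 = 38.848 N, and the normal force is N = mg cos 29.05° = 8 × 10 × 0.8742 = 69.936 N.
Kinetic friction acts up the slope with magnitude f = μN = 0.44 × 69.936 = 30.772 N.
Net force along the incline is 38.848 − 30.772 = 8.076 N, so a = 8.076 / 8 = 1.0095 m/s².

1.01 m/s²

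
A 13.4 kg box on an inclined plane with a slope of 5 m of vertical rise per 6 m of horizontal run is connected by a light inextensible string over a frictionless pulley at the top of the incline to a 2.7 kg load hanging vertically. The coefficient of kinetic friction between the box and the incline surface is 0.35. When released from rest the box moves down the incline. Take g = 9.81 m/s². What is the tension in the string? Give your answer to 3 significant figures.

For the box on the incline: the weight component along the slope is m₁g sin 39.81° = 13.4 × 9.81 × 0.6402 = 84.157 N and the normal force is N = m₁g cos 39.81° = 100.986 N.
Kinetic friction opposes the box's motion down the incline: f = μN = 0.35 × 100.986 = 35.345 N acting up the slope.
Newton's second law for the box (down-slope positive): 84.157 − 35.345 − T = 13.4 a. For the hanging load (upward positive): T − 2.7 × 9.81 = 2.7 a.
Adding the two equations eliminates T: 22.325 = 16.1 a, so a = 1.3866 m/s².
Then from the hanging load's equation, T = 2.7 × (9.81 + 1.3866) = 30.231 N.

30.2 N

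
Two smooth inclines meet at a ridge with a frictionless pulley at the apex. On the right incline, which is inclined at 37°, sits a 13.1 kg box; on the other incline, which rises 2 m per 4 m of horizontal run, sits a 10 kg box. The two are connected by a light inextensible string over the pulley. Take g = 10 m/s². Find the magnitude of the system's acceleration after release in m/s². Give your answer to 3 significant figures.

1.48 m/s²

Resolve each weight along its own incline: the 13.1 kg mass has component 13.1 × 10 × sin 37° = 78.838 N down its slope, and the 10 kg mass has 10 × 10 × sin 26.57° = 44.721 N down its slope.
The 13.1 kg side's 78.838 N exceeds the other side's 44.721 N, so that mass slides down and the 10 kg mass slides up. Taking that direction as positive, Newton's second law for the whole system gives 78.838 − 44.721 = (13.1 + 10) a, so a = 34.117 / 23.1 = 1.4769 m/s².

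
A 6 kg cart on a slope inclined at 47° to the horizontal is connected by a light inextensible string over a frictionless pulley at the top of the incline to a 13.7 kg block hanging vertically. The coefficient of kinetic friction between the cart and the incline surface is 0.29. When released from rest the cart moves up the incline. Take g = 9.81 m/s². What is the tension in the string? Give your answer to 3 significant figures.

79.0 N

For the cart on the incline: the weight component along the slope is m₁g sin 47° = 6 × 9.81 × 0.7314 = 43.050 N and the normal force is N = m₁g cos 47° = 40.142 N.
Kinetic friction opposes the cart's motion up the incline: f = μN = 0.29 × 40.142 = 11.641 N acting down the slope.
Newton's second law for the cart (up-slope positive): T − 43.050 − 11.641 = 6 a. For the hanging block (downward positive): 13.7 × 9.81 − T = 13.7 a.
Adding the two equations eliminates T: 79.706 = 19.7 a, so a = 4.0460 m/s².
Then from the hanging block's equation, T = 13.7 × (9.81 − 4.0460) = 78.967 N.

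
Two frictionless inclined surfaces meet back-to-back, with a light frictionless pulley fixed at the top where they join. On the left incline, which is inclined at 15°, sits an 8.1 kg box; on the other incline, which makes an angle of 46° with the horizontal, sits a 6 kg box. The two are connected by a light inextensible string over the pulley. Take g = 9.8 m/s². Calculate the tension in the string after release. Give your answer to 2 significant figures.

33 N

Resolve each weight along its own incline: the 8.1 kg mass has component 8.1 × 9.8 × sin 15° = 20.545 N down its slope, and the 6 kg mass has 6 × 9.8 × sin 46° = 42.297 N down its slope.
The 6 kg side's 42.297 N exceeds the other side's 20.545 N, so that mass slides down and the 8.1 kg mass slides up. Taking that direction as positive, Newton's second law for the whole system gives 42.297 − 20.545 = (8.1 + 6) a, so a = 21.752 / 14.1 = 1.5427 m/s².
For the 8.1 kg mass (up-slope positive): T − 20.545 = 8.1 × 1.5427, so T = 33.041 N.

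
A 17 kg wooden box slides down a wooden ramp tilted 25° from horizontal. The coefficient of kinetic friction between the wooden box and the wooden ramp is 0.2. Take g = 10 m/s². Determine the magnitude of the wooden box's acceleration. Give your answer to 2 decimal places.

2.41 m/s²

Resolving the weight along the incline: the component pulling the wooden box down the slope is mg sin 25° = 17 × 10 × 0.4226 = 71.842 N, and the normal force is N = mg cos 25° = 17 × 10 × 0.9063 = 154.071 N.
Kinetic friction acts up the slope with magnitude f = μN = 0.2 × 154.071 = 30.814 N.
Net force along the incline is 71.842 − 30.814 = 41.028 N, so a = 41.028 / 17 = 2.4134 m/s².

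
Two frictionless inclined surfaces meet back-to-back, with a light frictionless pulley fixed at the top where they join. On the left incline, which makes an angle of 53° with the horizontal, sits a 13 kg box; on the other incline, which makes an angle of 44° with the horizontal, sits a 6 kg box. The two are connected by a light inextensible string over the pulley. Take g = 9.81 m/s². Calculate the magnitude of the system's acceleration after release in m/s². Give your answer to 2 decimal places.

3.21 m/s²

Resolve each weight along its own incline: the 13 kg mass has component 13 × 9.81 × sin 53° = 101.850 N down its slope, and the 6 kg mass has 6 × 9.81 × sin 44° = 40.888 N down its slope.
The 13 kg side's 101.850 N exceeds the other side's 40.888 N, so that mass slides down and the 6 kg mass slides up. Taking that direction as positive, Newton's second law for the whole system gives 101.850 − 40.888 = (13 + 6) a, so a = 60.962 / 19 = 3.2085 m/s².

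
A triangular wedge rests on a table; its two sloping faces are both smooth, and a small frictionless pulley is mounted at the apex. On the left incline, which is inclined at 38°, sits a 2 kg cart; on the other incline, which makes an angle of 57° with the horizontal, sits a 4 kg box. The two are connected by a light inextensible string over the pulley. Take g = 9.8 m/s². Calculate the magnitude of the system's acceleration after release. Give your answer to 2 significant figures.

3.5 m/s²

Resolve each weight along its own incline: the 2 kg mass has component 2 × 9.8 × sin 38° = 12.067 N down its slope, and the 4 kg mass has 4 × 9.8 × sin 57° = 32.876 N down its slope.
The 4 kg side's 32.876 N exceeds the other side's 12.067 N, so that mass slides down and the 2 kg mass slides up. Taking that direction as positive, Newton's second law for the whole system gives 32.876 − 12.067 = (2 + 4) a, so a = 20.809 / 6 = 3.4682 m/s².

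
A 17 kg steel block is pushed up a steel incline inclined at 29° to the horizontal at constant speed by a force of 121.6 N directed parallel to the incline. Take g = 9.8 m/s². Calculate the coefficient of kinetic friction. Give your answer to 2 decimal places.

At constant speed ΣF = 0 along the incline. The applied 121.6 N acts up the slope; the weight component mg sin 29° = 80.769 N and kinetic friction μN both act down the slope.
So 121.6 = 80.769 + μ × 145.712, giving μ = (121.6 − 80.769) / 145.712 = 0.2802.

0.28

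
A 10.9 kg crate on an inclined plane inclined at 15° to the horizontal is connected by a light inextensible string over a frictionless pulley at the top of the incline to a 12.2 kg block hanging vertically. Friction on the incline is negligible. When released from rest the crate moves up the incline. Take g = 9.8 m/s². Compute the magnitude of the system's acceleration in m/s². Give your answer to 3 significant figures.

For the crate on the incline: the weight component along the slope is m₁g sin 15° = 10.9 × 9.8 × 0.2588 = 27.645 N and the normal force is N = m₁g cos 15° = 103.180 N.
Newton's second law for the crate (up-slope positive): T − 27.645 = 10.9 a. For the hanging block (downward positive): 12.2 × 9.8 − T = 12.2 a.
Adding the two equations eliminates T: 91.915 = 23.1 a, so a = 3.9790 m/s².

3.98 m/s²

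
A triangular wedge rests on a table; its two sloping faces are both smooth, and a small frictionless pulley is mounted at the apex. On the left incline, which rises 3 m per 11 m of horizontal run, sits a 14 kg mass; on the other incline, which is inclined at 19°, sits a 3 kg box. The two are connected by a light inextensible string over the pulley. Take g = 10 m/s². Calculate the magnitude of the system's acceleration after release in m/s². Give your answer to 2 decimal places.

1.59 m/s²

Resolve each weight along its own incline: the 14 kg mass has component 14 × 10 × sin 15.26° = 36.836 N down its slope, and the 3 kg mass has 3 × 10 × sin 19° = 9.767 N down its slope.
The 14 kg side's 36.836 N exceeds the other side's 9.767 N, so that mass slides down and the 3 kg mass slides up. Taking that direction as positive, Newton's second law for the whole system gives 36.836 − 9.767 = (14 + 3) a, so a = 27.069 / 17 = 1.5923 m/s².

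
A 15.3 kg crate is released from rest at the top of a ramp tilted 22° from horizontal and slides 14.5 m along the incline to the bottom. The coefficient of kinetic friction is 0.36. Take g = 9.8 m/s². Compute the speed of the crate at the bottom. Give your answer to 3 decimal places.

The weight component along the incline is mg sin 22° = 56.169 N and the normal force is N = mg cos 22° = 139.022 N.
Friction up the slope is f = μN = 0.36 × 139.022 = 50.048 N, so the net downslope force is 56.169 − 50.048 = 6.121 N and a = 6.121 / 15.3 = 0.4001 m/s².
Starting from rest over a distance of 14.5 m, v² = 2aL = 2 × 0.4001 × 14.5 = 11.6029, so v = 3.4063 m/s.

3.406 m/s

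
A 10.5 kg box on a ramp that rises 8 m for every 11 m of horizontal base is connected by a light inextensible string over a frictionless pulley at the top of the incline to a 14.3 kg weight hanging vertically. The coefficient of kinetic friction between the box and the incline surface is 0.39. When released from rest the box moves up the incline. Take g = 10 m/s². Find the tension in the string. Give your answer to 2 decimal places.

For the box on the incline: the weight component along the slope is m₁g sin 36.03° = 10.5 × 10 × 0.5882 = 61.761 N and the normal force is N = m₁g cos 36.03° = 84.917 N.
Kinetic friction opposes the box's motion up the incline: f = μN = 0.39 × 84.917 = 33.118 N acting down the slope.
Newton's second law for the box (up-slope positive): T − 61.761 − 33.118 = 10.5 a. For the hanging weight (downward positive): 14.3 × 10 − T = 14.3 a.
Adding the two equations eliminates T: 48.121 = 24.8 a, so a = 1.9404 m/s².
Then from the hanging weight's equation, T = 14.3 × (10 − 1.9404) = 115.252 N.

115.25 N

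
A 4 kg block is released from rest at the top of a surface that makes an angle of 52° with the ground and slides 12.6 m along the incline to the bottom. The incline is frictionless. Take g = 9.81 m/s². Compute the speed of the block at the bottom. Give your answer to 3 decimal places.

The weight component along the incline is mg sin 52° = 30.922 N and the normal force is N = mg cos 52° = 24.159 N.
With no friction, a = g sin 52° = 7.7304 m/s².
Starting from rest over a distance of 12.6 m, v² = 2aL = 2 × 7.7304 × 12.6 = 194.8061, so v = 13.9573 m/s.

13.957 m/s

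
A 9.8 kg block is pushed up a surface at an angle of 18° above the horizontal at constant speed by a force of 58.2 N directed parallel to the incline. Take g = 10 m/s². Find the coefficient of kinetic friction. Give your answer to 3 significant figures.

0.300

At constant speed ΣF = 0 along the incline. The applied 58.2 N acts up the slope; the weight component mg sin 18° = 30.284 N and kinetic friction μN both act down the slope.
So 58.2 = 30.284 + μ × 93.204, giving μ = (58.2 − 30.284) / 93.204 = 0.2995.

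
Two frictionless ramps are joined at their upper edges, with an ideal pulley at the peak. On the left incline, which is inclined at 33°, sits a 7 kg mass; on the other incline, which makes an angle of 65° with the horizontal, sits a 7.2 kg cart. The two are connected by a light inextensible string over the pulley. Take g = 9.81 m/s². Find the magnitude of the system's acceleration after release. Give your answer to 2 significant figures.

1.9 m/s²

Resolve each weight along its own incline: the 7 kg mass has component 7 × 9.81 × sin 33° = 37.400 N down its slope, and the 7.2 kg mass has 7.2 × 9.81 × sin 65° = 64.014 N down its slope.
The 7.2 kg side's 64.014 N exceeds the other side's 37.400 N, so that mass slides down and the 7 kg mass slides up. Taking that direction as positive, Newton's second law for the whole system gives 64.014 − 37.400 = (7 + 7.2) a, so a = 26.614 / 14.2 = 1.8742 m/s².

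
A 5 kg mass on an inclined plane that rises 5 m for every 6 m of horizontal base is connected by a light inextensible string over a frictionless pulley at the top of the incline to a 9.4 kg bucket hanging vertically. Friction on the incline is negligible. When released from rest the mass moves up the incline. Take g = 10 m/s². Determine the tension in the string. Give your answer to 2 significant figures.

54 N

For the mass on the incline: the weight component along the slope is m₁g sin 39.81° = 5 × 10 × 0.6402 = 32.010 N and the normal force is N = m₁g cos 39.81° = 38.411 N.
Newton's second law for the mass (up-slope positive): T − 32.010 = 5 a. For the hanging bucket (downward positive): 9.4 × 10 − T = 9.4 a.
Adding the two equations eliminates T: 61.990 = 14.4 a, so a = 4.3049 m/s².
Then from the hanging bucket's equation, T = 9.4 × (10 − 4.3049) = 53.534 N.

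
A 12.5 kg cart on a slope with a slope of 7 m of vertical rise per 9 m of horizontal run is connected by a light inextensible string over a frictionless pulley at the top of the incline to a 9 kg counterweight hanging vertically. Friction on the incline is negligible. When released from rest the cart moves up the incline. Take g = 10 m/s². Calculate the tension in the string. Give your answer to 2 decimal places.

84.45 N

For the cart on the incline: the weight component along the slope is m₁g sin 37.87° = 12.5 × 10 × 0.6139 = 76.737 N and the normal force is N = m₁g cos 37.87° = 98.669 N.
Newton's second law for the cart (up-slope positive): T − 76.737 = 12.5 a. For the hanging counterweight (downward positive): 9 × 10 − T = 9 a.
Adding the two equations eliminates T: 13.263 = 21.5 a, so a = 0.6169 m/s².
Then from the hanging counterweight's equation, T = 9 × (10 − 0.6169) = 84.448 N.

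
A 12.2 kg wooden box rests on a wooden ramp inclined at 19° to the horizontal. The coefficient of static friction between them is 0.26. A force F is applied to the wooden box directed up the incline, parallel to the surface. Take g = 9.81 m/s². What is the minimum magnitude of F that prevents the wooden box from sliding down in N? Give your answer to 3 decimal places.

9.543 N

The normal force is N = mg cos 19° = 113.162 N. With F at its minimum the wooden box is on the verge of sliding down, so static friction is at its maximum μ_s N = 0.26 × 113.162 = 29.422 N and acts up the slope.
Equilibrium along the incline: F + μ_s N = mg sin 19°, so F = 38.965 − 29.422 = 9.543 N.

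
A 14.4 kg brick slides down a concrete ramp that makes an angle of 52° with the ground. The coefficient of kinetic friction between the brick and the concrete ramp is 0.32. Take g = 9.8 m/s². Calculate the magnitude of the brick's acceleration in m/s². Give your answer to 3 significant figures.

Resolving the weight along the incline: the component pulling the brick down the slope is mg sin 52° = 14.4 × 9.8 × 0.7880 = 111.203 N, and the normal force is N = mg cos 52° = 14.4 × 9.8 × 0.6157 = 86.888 N.
Kinetic friction acts up the slope with magnitude f = μN = 0.32 × 86.888 = 27.804 N.
Net force along the incline is 111.203 − 27.804 = 83.399 N, so a = 83.399 / 14.4 = 5.7916 m/s².

5.79 m/s²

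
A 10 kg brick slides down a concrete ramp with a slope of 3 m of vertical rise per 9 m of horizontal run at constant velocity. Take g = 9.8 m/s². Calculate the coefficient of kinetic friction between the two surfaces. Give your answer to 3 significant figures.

At constant velocity the net force along the incline is zero: mg sin 18.43° = μ mg cos 18.43°.
So μ = tan 18.43° = 0.3162 / 0.9487 = 0.3333.

0.333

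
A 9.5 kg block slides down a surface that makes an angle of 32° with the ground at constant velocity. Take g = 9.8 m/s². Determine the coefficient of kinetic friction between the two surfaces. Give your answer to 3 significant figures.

At constant velocity the net force along the incline is zero: mg sin 32° = μ mg cos 32°.
So μ = tan 32° = 0.5299 / 0.8480 = 0.6249.

0.625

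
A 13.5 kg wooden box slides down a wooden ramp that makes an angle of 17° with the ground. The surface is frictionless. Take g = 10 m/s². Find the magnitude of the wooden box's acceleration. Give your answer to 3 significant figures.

2.92 m/s²

Resolving the weight along the incline: the component pulling the wooden box down the slope is mg sin 17° = 13.5 × 10 × 0.2924 = 39.474 N, and the normal force is N = mg cos 17° = 13.5 × 10 × 0.9563 = 129.101 N.
With no friction the net force along the incline is 39.474 N, so a = g sin 17° = 39.474 / 13.5 = 2.9240 m/s².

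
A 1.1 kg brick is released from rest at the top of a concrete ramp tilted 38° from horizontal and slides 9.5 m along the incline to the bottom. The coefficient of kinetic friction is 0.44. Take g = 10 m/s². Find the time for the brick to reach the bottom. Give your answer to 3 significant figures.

The weight component along the incline is mg sin 38° = 6.772 N and the normal force is N = mg cos 38° = 8.668 N.
Friction up the slope is f = μN = 0.44 × 8.668 = 3.814 N, so the net downslope force is 6.772 − 3.814 = 2.958 N and a = 2.958 / 1.1 = 2.6891 m/s².
Starting from rest, L = ½at², so t = √(2L/a) = √(2 × 9.5 / 2.6891) = 2.6581 s.

2.66 s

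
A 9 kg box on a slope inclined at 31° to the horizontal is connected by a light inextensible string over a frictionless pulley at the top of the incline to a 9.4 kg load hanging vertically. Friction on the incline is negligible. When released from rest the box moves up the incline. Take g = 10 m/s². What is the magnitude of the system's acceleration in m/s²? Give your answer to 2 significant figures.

2.6 m/s²

For the box on the incline: the weight component along the slope is m₁g sin 31° = 9 × 10 × 0.5150 = 46.350 N and the normal force is N = m₁g cos 31° = 77.145 N.
Newton's second law for the box (up-slope positive): T − 46.350 = 9 a. For the hanging load (downward positive): 9.4 × 10 − T = 9.4 a.
Adding the two equations eliminates T: 47.650 = 18.4 a, so a = 2.5897 m/s².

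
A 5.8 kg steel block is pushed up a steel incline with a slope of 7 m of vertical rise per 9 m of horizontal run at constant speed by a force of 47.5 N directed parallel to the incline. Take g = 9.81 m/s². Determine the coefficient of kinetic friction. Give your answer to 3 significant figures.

At constant speed ΣF = 0 along the incline. The applied 47.5 N acts up the slope; the weight component mg sin 37.87° = 34.932 N and kinetic friction μN both act down the slope.
So 47.5 = 34.932 + μ × 44.913, giving μ = (47.5 − 34.932) / 44.913 = 0.2798.

0.280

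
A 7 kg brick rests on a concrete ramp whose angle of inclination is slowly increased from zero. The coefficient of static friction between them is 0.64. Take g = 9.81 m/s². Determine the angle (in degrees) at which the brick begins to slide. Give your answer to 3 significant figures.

32.6°

At the threshold of sliding, static friction is at its maximum μ_s N and exactly balances the weight component along the incline: mg sin θ = μ_s mg cos θ.
Hence tan θ = μ_s = 0.64, so θ = arctan(0.64) = 32.6192°.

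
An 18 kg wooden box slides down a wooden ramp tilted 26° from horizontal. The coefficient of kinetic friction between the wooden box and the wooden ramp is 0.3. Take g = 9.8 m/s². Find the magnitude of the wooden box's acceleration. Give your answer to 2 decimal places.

1.65 m/s²

Resolving the weight along the incline: the component pulling the wooden box down the slope is mg sin 26° = 18 × 9.8 × 0.4384 = 77.334 N, and the normal force is N = mg cos 26° = 18 × 9.8 × 0.8988 = 158.548 N.
Kinetic friction acts up the slope with magnitude f = μN = 0.3 × 158.548 = 47.564 N.
Net force along the incline is 77.334 − 47.564 = 29.770 N, so a = 29.770 / 18 = 1.6539 m/s².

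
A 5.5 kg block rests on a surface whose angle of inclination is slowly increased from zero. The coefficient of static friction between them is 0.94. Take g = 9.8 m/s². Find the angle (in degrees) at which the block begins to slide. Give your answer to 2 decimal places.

At the threshold of sliding, static friction is at its maximum μ_s N and exactly balances the weight component along the incline: mg sin θ = μ_s mg cos θ.
Hence tan θ = μ_s = 0.94, so θ = arctan(0.94) = 43.2285°.

43.23°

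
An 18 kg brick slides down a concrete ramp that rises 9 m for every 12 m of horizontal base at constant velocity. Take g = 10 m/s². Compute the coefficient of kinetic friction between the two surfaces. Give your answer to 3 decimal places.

At constant velocity the net force along the incline is zero: mg sin 36.87° = μ mg cos 36.87°.
So μ = tan 36.87° = 0.6000 / 0.8000 = 0.7500.

0.750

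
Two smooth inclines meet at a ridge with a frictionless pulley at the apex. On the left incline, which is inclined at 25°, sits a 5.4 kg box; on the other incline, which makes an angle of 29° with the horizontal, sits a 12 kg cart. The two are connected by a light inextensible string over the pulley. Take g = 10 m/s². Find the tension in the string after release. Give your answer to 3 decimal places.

33.794 N

Resolve each weight along its own incline: the 5.4 kg mass has component 5.4 × 10 × sin 25° = 22.821 N down its slope, and the 12 kg mass has 12 × 10 × sin 29° = 58.177 N down its slope.
The 12 kg side's 58.177 N exceeds the other side's 22.821 N, so that mass slides down and the 5.4 kg mass slides up. Taking that direction as positive, Newton's second law for the whole system gives 58.177 − 22.821 = (5.4 + 12) a, so a = 35.356 / 17.4 = 2.0320 m/s².
For the 5.4 kg mass (up-slope positive): T − 22.821 = 5.4 × 2.0320, so T = 33.794 N.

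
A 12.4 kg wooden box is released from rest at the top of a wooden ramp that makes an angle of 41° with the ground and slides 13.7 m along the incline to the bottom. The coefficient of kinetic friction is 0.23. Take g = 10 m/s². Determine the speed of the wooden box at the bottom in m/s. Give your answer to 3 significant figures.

11.5 m/s

The weight component along the incline is mg sin 41° = 81.351 N and the normal force is N = mg cos 41° = 93.584 N.
Friction up the slope is f = μN = 0.23 × 93.584 = 21.524 N, so the net downslope force is 81.351 − 21.524 = 59.827 N and a = 59.827 / 12.4 = 4.8248 m/s².
Starting from rest over a distance of 13.7 m, v² = 2aL = 2 × 4.8248 × 13.7 = 132.1995, so v = 11.4978 m/s.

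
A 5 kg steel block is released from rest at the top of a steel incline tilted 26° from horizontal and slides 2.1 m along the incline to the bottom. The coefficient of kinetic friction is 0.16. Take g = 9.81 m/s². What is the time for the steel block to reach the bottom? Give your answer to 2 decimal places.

The weight component along the incline is mg sin 26° = 21.502 N and the normal force is N = mg cos 26° = 44.086 N.
Friction up the slope is f = μN = 0.16 × 44.086 = 7.054 N, so the net downslope force is 21.502 − 7.054 = 14.448 N and a = 14.448 / 5 = 2.8896 m/s².
Starting from rest, L = ½at², so t = √(2L/a) = √(2 × 2.1 / 2.8896) = 1.2056 s.

1.21 s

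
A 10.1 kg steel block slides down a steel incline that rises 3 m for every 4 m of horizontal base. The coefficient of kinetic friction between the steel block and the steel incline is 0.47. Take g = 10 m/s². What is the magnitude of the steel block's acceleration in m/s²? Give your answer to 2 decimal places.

2.24 m/s²

Resolving the weight along the incline: the component pulling the steel block down the slope is mg sin 36.87° = 10.1 × 10 × 0.6000 = 60.600 N, and the normal force is N = mg cos 36.87° = 10.1 × 10 × 0.8000 = 80.800 N.
Kinetic friction acts up the slope with magnitude f = μN = 0.47 × 80.800 = 37.976 N.
Net force along the incline is 60.600 − 37.976 = 22.624 N, so a = 22.624 / 10.1 = 2.2400 m/s².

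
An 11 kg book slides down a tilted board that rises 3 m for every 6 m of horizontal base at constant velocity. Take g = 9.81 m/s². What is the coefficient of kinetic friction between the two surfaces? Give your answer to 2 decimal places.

0.50

At constant velocity the net force along the incline is zero: mg sin 26.57° = μ mg cos 26.57°.
So μ = tan 26.57° = 0.4472 / 0.8944 = 0.5000.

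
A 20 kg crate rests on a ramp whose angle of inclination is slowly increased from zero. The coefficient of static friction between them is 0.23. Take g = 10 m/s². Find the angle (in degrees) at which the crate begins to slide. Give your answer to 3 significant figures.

At the threshold of sliding, static friction is at its maximum μ_s N and exactly balances the weight component along the incline: mg sin θ = μ_s mg cos θ.
Hence tan θ = μ_s = 0.23, so θ = arctan(0.23) = 12.9528°.

13.0°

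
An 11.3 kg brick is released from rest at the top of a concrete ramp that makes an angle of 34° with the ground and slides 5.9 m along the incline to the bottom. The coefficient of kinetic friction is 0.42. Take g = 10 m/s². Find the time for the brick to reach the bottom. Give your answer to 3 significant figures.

2.36 s

The weight component along the incline is mg sin 34° = 63.189 N and the normal force is N = mg cos 34° = 93.681 N.
Friction up the slope is f = μN = 0.42 × 93.681 = 39.346 N, so the net downslope force is 63.189 − 39.346 = 23.843 N and a = 23.843 / 11.3 = 2.1100 m/s².
Starting from rest, L = ½at², so t = √(2L/a) = √(2 × 5.9 / 2.1100) = 2.3648 s.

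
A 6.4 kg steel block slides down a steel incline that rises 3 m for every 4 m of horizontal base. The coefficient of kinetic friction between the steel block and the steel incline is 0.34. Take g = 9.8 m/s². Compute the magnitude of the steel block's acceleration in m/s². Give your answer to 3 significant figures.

3.21 m/s²

Resolving the weight along the incline: the component pulling the steel block down the slope is mg sin 36.87° = 6.4 × 9.8 × 0.6000 = 37.632 N, and the normal force is N = mg cos 36.87° = 6.4 × 9.8 × 0.8000 = 50.176 N.
Kinetic friction acts up the slope with magnitude f = μN = 0.34 × 50.176 = 17.060 N.
Net force along the incline is 37.632 − 17.060 = 20.572 N, so a = 20.572 / 6.4 = 3.2144 m/s².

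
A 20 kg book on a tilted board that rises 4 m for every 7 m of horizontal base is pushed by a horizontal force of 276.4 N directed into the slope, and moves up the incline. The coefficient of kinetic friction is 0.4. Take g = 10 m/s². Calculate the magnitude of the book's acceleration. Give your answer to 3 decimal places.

0.822 m/s²

The horizontal push has components F cos 29.74° = 276.4 × 0.8682 = 239.970 N up the incline and F sin 29.74° = 276.4 × 0.4961 = 137.122 N pressing into the surface.
The normal force is therefore N = mg cos 29.74° + F sin 29.74° = 173.640 + 137.122 = 310.762 N, and kinetic friction down the slope is μN = 0.4 × 310.762 = 124.305 N.
Along the incline: F cos 29.74° − mg sin 29.74° − μN = ma, so 239.970 − 99.220 − 124.305 = 20 a, giving a = 0.8222 m/s².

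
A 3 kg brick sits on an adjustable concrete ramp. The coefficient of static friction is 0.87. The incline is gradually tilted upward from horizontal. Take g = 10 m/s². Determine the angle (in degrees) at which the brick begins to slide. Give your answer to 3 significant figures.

41.0°

At the threshold of sliding, static friction is at its maximum μ_s N and exactly balances the weight component along the incline: mg sin θ = μ_s mg cos θ.
Hence tan θ = μ_s = 0.87, so θ = arctan(0.87) = 41.0233°.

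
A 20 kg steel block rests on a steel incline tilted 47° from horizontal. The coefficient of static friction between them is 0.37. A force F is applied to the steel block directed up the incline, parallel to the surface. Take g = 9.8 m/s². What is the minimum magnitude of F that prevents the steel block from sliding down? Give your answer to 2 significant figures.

94 N

The normal force is N = mg cos 47° = 133.672 N. With F at its minimum the steel block is on the verge of sliding down, so static friction is at its maximum μ_s N = 0.37 × 133.672 = 49.459 N and acts up the slope.
Equilibrium along the incline: F + μ_s N = mg sin 47°, so F = 143.345 − 49.459 = 93.886 N.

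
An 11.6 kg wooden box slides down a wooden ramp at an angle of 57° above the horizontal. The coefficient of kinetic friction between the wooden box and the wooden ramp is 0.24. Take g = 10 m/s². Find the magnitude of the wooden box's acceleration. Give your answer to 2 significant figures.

7.1 m/s²

Resolving the weight along the incline: the component pulling the wooden box down the slope is mg sin 57° = 11.6 × 10 × 0.8387 = 97.289 N, and the normal force is N = mg cos 57° = 11.6 × 10 × 0.5446 = 63.174 N.
Kinetic friction acts up the slope with magnitude f = μN = 0.24 × 63.174 = 15.162 N.
Net force along the incline is 97.289 − 15.162 = 82.127 N, so a = 82.127 / 11.6 = 7.0799 m/s².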